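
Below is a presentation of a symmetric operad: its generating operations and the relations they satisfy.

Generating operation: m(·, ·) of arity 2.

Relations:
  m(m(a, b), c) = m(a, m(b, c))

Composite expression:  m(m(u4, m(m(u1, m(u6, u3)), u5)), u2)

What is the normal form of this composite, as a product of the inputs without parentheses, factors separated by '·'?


u4 · u1 · u6 · u3 · u5 · u2

Associativity of m dissolves the nesting; only the u-input order survives.
m(u6, u3) linearizes to u6 · u3
m(u1, m(u6, u3)) linearizes to u1 · u6 · u3
m(m(u1, m(u6, u3)), u5) linearizes to u1 · u6 · u3 · u5
m(u4, m(m(u1, m(u6, u3)), u5)) linearizes to u4 · u1 · u6 · u3 · u5
m(m(u4, m(m(u1, m(u6, u3)), u5)), u2) linearizes to u4 · u1 · u6 · u3 · u5 · u2


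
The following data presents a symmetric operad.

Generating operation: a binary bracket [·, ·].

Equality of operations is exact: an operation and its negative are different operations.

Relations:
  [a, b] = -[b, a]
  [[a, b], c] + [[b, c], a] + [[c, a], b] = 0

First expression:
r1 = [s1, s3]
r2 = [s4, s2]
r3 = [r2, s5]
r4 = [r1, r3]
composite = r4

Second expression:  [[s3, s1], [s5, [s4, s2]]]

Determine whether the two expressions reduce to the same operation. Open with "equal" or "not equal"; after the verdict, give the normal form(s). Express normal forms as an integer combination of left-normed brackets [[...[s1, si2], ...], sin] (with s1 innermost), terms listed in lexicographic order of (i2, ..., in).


In normal form, the first expression is -[[[[s1, s3], s2], s4], s5] + [[[[s1, s3], s4], s2], s5] + [[[[s1, s3], s5], s2], s4] - [[[[s1, s3], s5], s4], s2]
In normal form, the second expression is -[[[[s1, s3], s2], s4], s5] + [[[[s1, s3], s4], s2], s5] + [[[[s1, s3], s5], s2], s4] - [[[[s1, s3], s5], s4], s2]
Same normal form: equal.

equal; the common form is -[[[[s1, s3], s2], s4], s5] + [[[[s1, s3], s4], s2], s5] + [[[[s1, s3], s5], s2], s4] - [[[[s1, s3], s5], s4], s2]


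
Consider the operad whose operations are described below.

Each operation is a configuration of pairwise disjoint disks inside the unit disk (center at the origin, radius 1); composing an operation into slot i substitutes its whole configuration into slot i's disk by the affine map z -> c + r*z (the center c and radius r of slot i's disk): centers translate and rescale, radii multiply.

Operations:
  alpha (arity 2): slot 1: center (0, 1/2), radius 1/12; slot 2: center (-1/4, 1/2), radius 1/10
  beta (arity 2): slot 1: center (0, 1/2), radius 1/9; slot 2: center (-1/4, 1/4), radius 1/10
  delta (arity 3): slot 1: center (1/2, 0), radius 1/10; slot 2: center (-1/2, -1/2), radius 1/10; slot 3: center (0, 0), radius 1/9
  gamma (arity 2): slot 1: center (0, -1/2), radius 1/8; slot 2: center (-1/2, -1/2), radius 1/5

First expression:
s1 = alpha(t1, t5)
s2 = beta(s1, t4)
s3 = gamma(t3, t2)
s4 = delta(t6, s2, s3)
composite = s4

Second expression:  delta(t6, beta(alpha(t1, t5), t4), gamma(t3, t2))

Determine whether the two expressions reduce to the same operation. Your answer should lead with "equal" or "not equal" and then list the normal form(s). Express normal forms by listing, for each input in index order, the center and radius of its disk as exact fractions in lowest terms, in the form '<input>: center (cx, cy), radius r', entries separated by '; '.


equal; the common form is t1: center (-1/2, -4/9), radius 1/1080; t2: center (-1/18, -1/18), radius 1/45; t3: center (0, -1/18), radius 1/72; t4: center (-21/40, -19/40), radius 1/100; t5: center (-181/360, -4/9), radius 1/900; t6: center (1/2, 0), radius 1/10


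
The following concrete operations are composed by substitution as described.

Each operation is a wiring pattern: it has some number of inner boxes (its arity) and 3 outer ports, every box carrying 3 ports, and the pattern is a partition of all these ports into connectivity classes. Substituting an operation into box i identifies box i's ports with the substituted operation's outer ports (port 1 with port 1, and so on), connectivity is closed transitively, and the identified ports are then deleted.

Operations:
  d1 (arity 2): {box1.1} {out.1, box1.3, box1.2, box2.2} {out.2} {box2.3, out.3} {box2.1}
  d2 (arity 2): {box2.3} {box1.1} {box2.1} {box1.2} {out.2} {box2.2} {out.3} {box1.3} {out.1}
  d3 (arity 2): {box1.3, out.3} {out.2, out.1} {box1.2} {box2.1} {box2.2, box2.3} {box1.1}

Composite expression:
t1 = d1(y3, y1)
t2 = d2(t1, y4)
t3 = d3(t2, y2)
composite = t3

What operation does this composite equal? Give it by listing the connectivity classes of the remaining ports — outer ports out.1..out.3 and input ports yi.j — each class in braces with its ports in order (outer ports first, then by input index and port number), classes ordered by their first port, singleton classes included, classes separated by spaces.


{out.1, out.2} {out.3} {y1.1} {y1.2, y3.2, y3.3} {y1.3} {y2.1} {y2.2, y2.3} {y3.1} {y4.1} {y4.2} {y4.3}


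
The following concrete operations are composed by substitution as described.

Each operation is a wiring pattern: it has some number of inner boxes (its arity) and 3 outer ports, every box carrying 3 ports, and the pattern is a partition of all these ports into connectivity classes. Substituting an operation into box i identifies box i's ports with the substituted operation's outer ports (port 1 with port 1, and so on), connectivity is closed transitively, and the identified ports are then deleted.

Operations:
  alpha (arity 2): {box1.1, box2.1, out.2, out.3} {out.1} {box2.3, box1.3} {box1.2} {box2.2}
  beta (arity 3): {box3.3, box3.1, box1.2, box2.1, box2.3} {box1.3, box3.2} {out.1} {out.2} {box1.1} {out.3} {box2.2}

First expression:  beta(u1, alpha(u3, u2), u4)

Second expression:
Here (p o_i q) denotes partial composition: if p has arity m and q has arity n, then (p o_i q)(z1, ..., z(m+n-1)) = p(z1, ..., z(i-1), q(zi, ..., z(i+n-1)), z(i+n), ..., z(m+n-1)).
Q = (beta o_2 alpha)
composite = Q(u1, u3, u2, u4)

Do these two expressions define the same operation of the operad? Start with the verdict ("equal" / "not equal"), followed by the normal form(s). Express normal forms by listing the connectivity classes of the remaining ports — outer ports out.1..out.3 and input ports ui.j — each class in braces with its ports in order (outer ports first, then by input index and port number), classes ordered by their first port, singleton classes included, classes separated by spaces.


equal — both sides give {out.1} {out.2} {out.3} {u1.1} {u1.2, u2.1, u3.1, u4.1, u4.3} {u1.3, u4.2} {u2.2} {u2.3, u3.3} {u3.2}

In normal form, the first expression is {out.1} {out.2} {out.3} {u1.1} {u1.2, u2.1, u3.1, u4.1, u4.3} {u1.3, u4.2} {u2.2} {u2.3, u3.3} {u3.2}
In normal form, the second expression is {out.1} {out.2} {out.3} {u1.1} {u1.2, u2.1, u3.1, u4.1, u4.3} {u1.3, u4.2} {u2.2} {u2.3, u3.3} {u3.2}
Same normal form: equal.


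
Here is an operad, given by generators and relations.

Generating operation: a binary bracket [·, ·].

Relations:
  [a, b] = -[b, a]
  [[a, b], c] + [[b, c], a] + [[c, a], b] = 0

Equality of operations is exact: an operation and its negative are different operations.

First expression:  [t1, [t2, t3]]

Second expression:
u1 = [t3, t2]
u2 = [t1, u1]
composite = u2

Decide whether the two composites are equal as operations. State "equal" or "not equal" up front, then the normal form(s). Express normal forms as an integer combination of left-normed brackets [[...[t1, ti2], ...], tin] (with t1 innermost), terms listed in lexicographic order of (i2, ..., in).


not equal — first [[t1, t2], t3] - [[t1, t3], t2], second -[[t1, t2], t3] + [[t1, t3], t2]


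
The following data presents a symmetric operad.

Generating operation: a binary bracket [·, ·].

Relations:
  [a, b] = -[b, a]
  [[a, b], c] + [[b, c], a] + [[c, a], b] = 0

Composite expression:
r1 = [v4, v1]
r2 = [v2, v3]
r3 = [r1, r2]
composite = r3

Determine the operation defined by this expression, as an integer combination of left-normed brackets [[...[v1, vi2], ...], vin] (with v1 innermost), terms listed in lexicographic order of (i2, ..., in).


-[[[v1, v4], v2], v3] + [[[v1, v4], v3], v2]


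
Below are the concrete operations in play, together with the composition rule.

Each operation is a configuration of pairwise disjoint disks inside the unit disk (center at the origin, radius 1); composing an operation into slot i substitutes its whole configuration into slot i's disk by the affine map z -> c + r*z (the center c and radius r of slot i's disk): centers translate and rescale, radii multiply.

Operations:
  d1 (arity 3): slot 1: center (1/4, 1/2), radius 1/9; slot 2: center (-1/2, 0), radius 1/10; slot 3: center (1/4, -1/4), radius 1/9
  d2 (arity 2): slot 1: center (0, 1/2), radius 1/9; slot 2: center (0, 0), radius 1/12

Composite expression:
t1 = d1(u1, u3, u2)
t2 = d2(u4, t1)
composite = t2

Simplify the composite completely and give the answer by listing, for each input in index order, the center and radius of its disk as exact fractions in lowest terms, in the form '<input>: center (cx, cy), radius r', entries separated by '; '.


u1: center (1/48, 1/24), radius 1/108; u2: center (1/48, -1/48), radius 1/108; u3: center (-1/24, 0), radius 1/120; u4: center (0, 1/2), radius 1/9

Follow each u-input down from d2: c' goes to c + r*c', radius to r*r'.
tracing u4 down its 1-map path: center (0, 1/2), radius 1/9
tracing u1 down its 2-map path: center (1/48, 1/24), radius 1/108
tracing u3 down its 2-map path: center (-1/24, 0), radius 1/120
tracing u2 down its 2-map path: center (1/48, -1/48), radius 1/108


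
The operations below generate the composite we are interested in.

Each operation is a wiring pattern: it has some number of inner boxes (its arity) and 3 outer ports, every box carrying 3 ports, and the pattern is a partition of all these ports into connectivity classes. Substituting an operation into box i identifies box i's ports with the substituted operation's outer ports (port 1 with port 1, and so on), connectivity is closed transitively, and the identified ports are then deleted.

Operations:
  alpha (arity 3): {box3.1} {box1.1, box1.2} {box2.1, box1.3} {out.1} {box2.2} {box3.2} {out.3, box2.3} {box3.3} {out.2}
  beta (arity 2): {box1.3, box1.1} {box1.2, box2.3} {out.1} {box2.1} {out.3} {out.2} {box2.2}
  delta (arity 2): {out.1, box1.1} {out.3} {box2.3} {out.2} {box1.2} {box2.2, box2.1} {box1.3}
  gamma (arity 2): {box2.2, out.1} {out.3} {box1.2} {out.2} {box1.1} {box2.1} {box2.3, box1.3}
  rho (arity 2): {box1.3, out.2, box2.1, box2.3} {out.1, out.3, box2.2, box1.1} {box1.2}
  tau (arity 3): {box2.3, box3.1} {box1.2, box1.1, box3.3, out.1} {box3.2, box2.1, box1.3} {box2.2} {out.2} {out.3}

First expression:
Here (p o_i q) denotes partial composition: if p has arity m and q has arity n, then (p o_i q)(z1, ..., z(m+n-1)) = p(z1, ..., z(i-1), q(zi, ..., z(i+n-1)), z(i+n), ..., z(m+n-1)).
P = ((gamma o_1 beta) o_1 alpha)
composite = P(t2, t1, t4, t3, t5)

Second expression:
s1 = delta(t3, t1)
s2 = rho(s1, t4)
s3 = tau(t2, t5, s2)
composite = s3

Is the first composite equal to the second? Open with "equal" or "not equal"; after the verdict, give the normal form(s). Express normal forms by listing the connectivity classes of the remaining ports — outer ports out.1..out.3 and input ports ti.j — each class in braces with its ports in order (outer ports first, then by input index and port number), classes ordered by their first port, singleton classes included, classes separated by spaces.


not equal: they reduce to {out.1, t5.2} {out.2} {out.3} {t1.1, t2.3} {t1.2} {t1.3} {t2.1, t2.2} {t3.1} {t3.2} {t3.3} {t4.1} {t4.2} {t4.3} {t5.1} {t5.3} and {out.1, t2.1, t2.2, t3.1, t4.2, t5.3} {out.2} {out.3} {t1.1, t1.2} {t1.3} {t2.3, t4.1, t4.3, t5.1} {t3.2} {t3.3} {t5.2}

The first expression reduces to {out.1, t5.2} {out.2} {out.3} {t1.1, t2.3} {t1.2} {t1.3} {t2.1, t2.2} {t3.1} {t3.2} {t3.3} {t4.1} {t4.2} {t4.3} {t5.1} {t5.3}
The second expression reduces to {out.1, t2.1, t2.2, t3.1, t4.2, t5.3} {out.2} {out.3} {t1.1, t1.2} {t1.3} {t2.3, t4.1, t4.3, t5.1} {t3.2} {t3.3} {t5.2}
No match — not equal.


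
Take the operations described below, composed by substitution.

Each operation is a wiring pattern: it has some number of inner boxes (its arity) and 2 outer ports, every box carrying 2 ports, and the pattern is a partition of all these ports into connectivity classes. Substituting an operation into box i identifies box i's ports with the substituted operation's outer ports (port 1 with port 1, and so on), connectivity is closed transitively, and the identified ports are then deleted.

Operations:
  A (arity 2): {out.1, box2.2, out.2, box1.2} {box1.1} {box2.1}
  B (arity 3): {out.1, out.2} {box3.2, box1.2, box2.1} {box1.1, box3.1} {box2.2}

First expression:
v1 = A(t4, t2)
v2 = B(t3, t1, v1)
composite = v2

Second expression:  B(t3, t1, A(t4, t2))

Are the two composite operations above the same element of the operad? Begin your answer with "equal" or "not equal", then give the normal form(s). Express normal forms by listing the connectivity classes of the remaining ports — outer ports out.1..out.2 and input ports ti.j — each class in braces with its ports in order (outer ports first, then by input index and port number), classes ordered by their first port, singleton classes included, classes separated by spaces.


equal; the common form is {out.1, out.2} {t1.1, t2.2, t3.1, t3.2, t4.2} {t1.2} {t2.1} {t4.1}

Normal form of the first expression: {out.1, out.2} {t1.1, t2.2, t3.1, t3.2, t4.2} {t1.2} {t2.1} {t4.1}
Normal form of the second expression: {out.1, out.2} {t1.1, t2.2, t3.1, t3.2, t4.2} {t1.2} {t2.1} {t4.1}
The normal forms match — equal.


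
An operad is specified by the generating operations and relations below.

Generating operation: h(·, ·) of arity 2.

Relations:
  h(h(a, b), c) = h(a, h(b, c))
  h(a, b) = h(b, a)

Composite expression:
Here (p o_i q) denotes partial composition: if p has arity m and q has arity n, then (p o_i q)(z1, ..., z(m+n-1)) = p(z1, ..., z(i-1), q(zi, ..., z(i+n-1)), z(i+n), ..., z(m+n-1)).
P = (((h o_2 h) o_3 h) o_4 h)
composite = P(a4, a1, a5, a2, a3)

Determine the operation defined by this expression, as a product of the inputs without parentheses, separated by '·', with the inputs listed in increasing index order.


a1 · a2 · a3 · a4 · a5

With h associative and commutative, the a-input set is all that matters.
h(a2, a3) flattens to a2 · a3
h(a5, h(a2, a3)) flattens to a5 · a2 · a3
h(a1, h(a5, h(a2, a3))) flattens to a1 · a5 · a2 · a3
h(a4, h(a1, h(a5, h(a2, a3)))) flattens to a4 · a1 · a5 · a2 · a3
the factors in increasing index order: a1 · a2 · a3 · a4 · a5


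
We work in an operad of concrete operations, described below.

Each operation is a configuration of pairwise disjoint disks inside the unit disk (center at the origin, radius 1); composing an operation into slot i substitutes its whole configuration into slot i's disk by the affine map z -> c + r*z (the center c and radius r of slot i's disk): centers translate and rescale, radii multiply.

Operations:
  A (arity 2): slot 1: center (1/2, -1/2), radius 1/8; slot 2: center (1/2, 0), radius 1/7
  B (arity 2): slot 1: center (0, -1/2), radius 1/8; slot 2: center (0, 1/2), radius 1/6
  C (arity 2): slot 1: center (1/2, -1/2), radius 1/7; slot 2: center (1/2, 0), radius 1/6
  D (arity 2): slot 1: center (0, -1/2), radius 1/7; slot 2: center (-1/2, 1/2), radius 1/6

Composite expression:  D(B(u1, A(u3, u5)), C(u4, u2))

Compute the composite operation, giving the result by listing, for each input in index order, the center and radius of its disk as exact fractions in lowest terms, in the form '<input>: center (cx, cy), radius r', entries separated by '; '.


u1: center (0, -4/7), radius 1/56; u2: center (-5/12, 1/2), radius 1/36; u3: center (1/84, -37/84), radius 1/336; u4: center (-5/12, 5/12), radius 1/42; u5: center (1/84, -3/7), radius 1/294

Affine substitution under D: radii multiply and u-centers shift.
input u1: applying the 2 nested substitutions gives center (0, -4/7), radius 1/56
input u3: applying the 3 nested substitutions gives center (1/84, -37/84), radius 1/336
input u5: applying the 3 nested substitutions gives center (1/84, -3/7), radius 1/294
input u4: applying the 2 nested substitutions gives center (-5/12, 5/12), radius 1/42
input u2: applying the 2 nested substitutions gives center (-5/12, 1/2), radius 1/36


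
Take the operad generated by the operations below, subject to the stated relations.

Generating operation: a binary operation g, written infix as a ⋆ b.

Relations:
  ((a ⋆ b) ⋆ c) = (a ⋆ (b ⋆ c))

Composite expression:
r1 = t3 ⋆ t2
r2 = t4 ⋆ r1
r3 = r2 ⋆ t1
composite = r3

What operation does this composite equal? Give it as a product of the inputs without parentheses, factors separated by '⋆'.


Every regrouping of g is equal, so read the t-inputs in written order.
(t3 ⋆ t2) flattens to t3 ⋆ t2
(t4 ⋆ (t3 ⋆ t2)) flattens to t4 ⋆ t3 ⋆ t2
((t4 ⋆ (t3 ⋆ t2)) ⋆ t1) flattens to t4 ⋆ t3 ⋆ t2 ⋆ t1

t4 ⋆ t3 ⋆ t2 ⋆ t1


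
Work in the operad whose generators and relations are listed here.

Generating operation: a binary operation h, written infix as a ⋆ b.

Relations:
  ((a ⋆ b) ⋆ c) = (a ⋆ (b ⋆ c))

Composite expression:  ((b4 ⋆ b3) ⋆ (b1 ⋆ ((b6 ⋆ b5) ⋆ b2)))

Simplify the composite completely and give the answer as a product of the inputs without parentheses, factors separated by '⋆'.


b4 ⋆ b3 ⋆ b1 ⋆ b6 ⋆ b5 ⋆ b2

The h-tree's shape is irrelevant; the b-reading-order decides.
(b4 ⋆ b3) linearizes to b4 ⋆ b3
(b6 ⋆ b5) linearizes to b6 ⋆ b5
((b6 ⋆ b5) ⋆ b2) linearizes to b6 ⋆ b5 ⋆ b2
(b1 ⋆ ((b6 ⋆ b5) ⋆ b2)) linearizes to b1 ⋆ b6 ⋆ b5 ⋆ b2
((b4 ⋆ b3) ⋆ (b1 ⋆ ((b6 ⋆ b5) ⋆ b2))) linearizes to b4 ⋆ b3 ⋆ b1 ⋆ b6 ⋆ b5 ⋆ b2


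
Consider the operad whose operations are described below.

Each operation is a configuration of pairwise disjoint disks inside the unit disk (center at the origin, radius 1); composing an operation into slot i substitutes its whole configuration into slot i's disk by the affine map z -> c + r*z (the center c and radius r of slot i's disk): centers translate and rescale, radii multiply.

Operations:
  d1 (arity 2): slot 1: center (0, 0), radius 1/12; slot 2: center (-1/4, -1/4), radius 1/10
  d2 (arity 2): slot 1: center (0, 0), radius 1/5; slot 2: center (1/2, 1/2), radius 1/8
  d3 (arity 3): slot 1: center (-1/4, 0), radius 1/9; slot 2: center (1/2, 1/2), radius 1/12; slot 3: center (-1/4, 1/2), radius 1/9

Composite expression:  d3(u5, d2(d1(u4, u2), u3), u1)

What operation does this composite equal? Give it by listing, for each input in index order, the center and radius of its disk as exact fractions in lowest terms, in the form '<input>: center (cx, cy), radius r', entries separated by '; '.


Each u-disk chains the slot maps above it in d3; radii multiply.
input u5: applying the 1 nested substitution gives center (-1/4, 0), radius 1/9
input u4: applying the 3 nested substitutions gives center (1/2, 1/2), radius 1/720
input u2: applying the 3 nested substitutions gives center (119/240, 119/240), radius 1/600
input u3: applying the 2 nested substitutions gives center (13/24, 13/24), radius 1/96
input u1: applying the 1 nested substitution gives center (-1/4, 1/2), radius 1/9

u1: center (-1/4, 1/2), radius 1/9; u2: center (119/240, 119/240), radius 1/600; u3: center (13/24, 13/24), radius 1/96; u4: center (1/2, 1/2), radius 1/720; u5: center (-1/4, 0), radius 1/9


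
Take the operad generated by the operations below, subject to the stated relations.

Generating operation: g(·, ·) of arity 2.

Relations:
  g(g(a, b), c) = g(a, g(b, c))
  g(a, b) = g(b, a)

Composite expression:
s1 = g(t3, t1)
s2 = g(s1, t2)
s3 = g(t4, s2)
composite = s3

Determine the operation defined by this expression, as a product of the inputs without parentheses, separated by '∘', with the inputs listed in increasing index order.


Both nesting and order wash out for g; what remains is which t's occur.
g(t3, t1) reduces to t3 ∘ t1
g(g(t3, t1), t2) reduces to t3 ∘ t1 ∘ t2
g(t4, g(g(t3, t1), t2)) reduces to t4 ∘ t3 ∘ t1 ∘ t2
reordering the factors by index: t1 ∘ t2 ∘ t3 ∘ t4

t1 ∘ t2 ∘ t3 ∘ t4


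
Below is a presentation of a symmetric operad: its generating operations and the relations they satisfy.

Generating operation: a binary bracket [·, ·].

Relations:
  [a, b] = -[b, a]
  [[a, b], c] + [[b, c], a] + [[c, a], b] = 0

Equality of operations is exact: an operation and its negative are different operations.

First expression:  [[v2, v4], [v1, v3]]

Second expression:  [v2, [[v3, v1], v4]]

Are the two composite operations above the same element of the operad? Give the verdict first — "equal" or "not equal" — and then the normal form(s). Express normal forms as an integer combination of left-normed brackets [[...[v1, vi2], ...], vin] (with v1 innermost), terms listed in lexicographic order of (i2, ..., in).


not equal — first -[[[v1, v3], v2], v4] + [[[v1, v3], v4], v2], second [[[v1, v3], v4], v2]

In normal form, the first expression is -[[[v1, v3], v2], v4] + [[[v1, v3], v4], v2]
In normal form, the second expression is [[[v1, v3], v4], v2]
The normal forms differ: not equal.


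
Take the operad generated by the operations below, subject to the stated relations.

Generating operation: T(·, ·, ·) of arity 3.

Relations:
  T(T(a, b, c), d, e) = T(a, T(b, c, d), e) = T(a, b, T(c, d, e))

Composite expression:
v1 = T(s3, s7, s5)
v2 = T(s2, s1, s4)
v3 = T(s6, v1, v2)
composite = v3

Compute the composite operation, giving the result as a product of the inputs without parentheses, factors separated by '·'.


s6 · s3 · s7 · s5 · s2 · s1 · s4

Every regrouping of T is equal, so read the s-inputs in written order.
T(s3, s7, s5) flattens to s3 · s7 · s5
T(s2, s1, s4) flattens to s2 · s1 · s4
T(s6, T(s3, s7, s5), T(s2, s1, s4)) flattens to s6 · s3 · s7 · s5 · s2 · s1 · s4


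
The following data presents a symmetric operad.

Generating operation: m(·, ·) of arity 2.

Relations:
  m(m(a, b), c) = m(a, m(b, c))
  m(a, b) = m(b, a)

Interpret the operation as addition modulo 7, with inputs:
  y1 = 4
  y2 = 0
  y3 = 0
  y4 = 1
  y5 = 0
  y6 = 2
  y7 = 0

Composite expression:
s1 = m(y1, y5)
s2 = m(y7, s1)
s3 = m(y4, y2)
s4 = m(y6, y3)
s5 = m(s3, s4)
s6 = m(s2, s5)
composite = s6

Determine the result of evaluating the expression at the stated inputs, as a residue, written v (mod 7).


m(y1, y5) = 4
m(y7, m(y1, y5)) = 4
m(y4, y2) = 1
m(y6, y3) = 2
m(m(y4, y2), m(y6, y3)) = 3
m(m(y7, m(y1, y5)), m(m(y4, y2), m(y6, y3))) = 0

0 (mod 7)


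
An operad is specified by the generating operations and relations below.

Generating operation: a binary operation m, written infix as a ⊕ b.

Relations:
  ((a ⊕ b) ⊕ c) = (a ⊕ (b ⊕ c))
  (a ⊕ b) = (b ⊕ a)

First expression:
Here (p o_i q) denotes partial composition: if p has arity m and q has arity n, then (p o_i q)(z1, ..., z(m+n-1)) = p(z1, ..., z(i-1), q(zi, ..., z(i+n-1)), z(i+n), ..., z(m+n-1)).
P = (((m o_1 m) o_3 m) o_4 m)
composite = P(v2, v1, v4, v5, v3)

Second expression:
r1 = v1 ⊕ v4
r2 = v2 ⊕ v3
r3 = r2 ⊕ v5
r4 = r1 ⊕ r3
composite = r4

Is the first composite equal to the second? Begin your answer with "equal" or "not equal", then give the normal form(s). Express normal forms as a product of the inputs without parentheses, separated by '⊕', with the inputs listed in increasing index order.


equal; both compose to v1 ⊕ v2 ⊕ v3 ⊕ v4 ⊕ v5

The first expression reduces to v1 ⊕ v2 ⊕ v3 ⊕ v4 ⊕ v5
The second expression reduces to v1 ⊕ v2 ⊕ v3 ⊕ v4 ⊕ v5
Same normal form: equal.


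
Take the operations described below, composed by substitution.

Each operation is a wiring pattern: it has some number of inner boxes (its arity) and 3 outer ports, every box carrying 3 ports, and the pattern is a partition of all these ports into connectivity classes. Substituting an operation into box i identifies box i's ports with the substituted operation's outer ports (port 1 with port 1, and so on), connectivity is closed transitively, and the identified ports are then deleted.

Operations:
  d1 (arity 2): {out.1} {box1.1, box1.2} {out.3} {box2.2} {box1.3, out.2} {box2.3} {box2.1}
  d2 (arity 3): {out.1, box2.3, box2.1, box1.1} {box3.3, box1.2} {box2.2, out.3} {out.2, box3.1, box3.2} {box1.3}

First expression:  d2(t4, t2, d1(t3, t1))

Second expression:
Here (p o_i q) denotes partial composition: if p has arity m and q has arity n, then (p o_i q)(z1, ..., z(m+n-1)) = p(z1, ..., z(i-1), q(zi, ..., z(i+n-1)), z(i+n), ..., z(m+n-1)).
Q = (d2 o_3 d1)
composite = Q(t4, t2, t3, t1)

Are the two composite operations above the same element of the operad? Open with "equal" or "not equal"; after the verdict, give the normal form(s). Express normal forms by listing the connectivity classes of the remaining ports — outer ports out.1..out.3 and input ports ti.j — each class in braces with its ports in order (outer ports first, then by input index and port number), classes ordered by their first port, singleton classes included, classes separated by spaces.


equal — both sides give {out.1, t2.1, t2.3, t4.1} {out.2, t3.3} {out.3, t2.2} {t1.1} {t1.2} {t1.3} {t3.1, t3.2} {t4.2} {t4.3}

In normal form, the first expression is {out.1, t2.1, t2.3, t4.1} {out.2, t3.3} {out.3, t2.2} {t1.1} {t1.2} {t1.3} {t3.1, t3.2} {t4.2} {t4.3}
In normal form, the second expression is {out.1, t2.1, t2.3, t4.1} {out.2, t3.3} {out.3, t2.2} {t1.1} {t1.2} {t1.3} {t3.1, t3.2} {t4.2} {t4.3}
Identical normal forms: equal.


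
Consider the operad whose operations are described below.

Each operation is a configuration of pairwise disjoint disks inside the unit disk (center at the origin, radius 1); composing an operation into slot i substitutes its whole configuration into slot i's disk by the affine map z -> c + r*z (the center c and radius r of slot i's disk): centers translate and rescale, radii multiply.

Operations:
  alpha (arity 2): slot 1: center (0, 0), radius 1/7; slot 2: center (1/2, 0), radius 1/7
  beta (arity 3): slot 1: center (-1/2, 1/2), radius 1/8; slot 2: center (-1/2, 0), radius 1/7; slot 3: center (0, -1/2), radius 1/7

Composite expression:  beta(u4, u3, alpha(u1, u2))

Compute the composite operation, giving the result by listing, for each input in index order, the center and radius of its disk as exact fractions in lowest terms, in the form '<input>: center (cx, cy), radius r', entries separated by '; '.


u1: center (0, -1/2), radius 1/49; u2: center (1/14, -1/2), radius 1/49; u3: center (-1/2, 0), radius 1/7; u4: center (-1/2, 1/2), radius 1/8

Nesting under beta composes maps z -> c + r*z down each u-path.
u4: after 1 affine step, its disk has center (-1/2, 1/2), radius 1/8
u3: after 1 affine step, its disk has center (-1/2, 0), radius 1/7
u1: after 2 affine steps, its disk has center (0, -1/2), radius 1/49
u2: after 2 affine steps, its disk has center (1/14, -1/2), radius 1/49


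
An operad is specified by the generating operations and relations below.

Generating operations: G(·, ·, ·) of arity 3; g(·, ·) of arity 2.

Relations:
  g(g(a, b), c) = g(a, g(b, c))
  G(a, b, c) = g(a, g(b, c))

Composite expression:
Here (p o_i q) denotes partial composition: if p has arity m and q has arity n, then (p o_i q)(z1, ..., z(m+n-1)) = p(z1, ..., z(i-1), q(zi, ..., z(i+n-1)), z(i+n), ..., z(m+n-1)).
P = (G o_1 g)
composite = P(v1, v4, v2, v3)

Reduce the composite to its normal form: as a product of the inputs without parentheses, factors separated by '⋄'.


Associativity of G dissolves the nesting; only the v-input order survives.
g(v1, v4) spells out as v1 ⋄ v4
G(g(v1, v4), v2, v3) spells out as v1 ⋄ v4 ⋄ v2 ⋄ v3

v1 ⋄ v4 ⋄ v2 ⋄ v3


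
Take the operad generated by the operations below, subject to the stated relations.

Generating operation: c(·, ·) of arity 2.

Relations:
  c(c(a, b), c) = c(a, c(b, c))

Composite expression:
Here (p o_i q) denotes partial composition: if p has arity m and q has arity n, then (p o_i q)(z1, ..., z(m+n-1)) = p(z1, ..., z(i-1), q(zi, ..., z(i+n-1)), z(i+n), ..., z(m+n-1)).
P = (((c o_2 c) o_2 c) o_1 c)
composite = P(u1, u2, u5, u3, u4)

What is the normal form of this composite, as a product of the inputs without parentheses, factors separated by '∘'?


u1 ∘ u2 ∘ u5 ∘ u3 ∘ u4

Associativity of c dissolves the nesting; only the u-input order survives.
c(u1, u2) unparenthesizes to u1 ∘ u2
c(u5, u3) unparenthesizes to u5 ∘ u3
c(c(u5, u3), u4) unparenthesizes to u5 ∘ u3 ∘ u4
c(c(u1, u2), c(c(u5, u3), u4)) unparenthesizes to u1 ∘ u2 ∘ u5 ∘ u3 ∘ u4


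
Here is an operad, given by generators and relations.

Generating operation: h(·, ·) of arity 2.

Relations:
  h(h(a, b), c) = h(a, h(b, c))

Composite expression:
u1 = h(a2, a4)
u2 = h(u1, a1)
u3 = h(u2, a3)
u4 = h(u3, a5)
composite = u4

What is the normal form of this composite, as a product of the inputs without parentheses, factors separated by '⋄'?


a2 ⋄ a4 ⋄ a1 ⋄ a3 ⋄ a5

Associativity of h dissolves the nesting; only the a-input order survives.
h(a2, a4) linearizes to a2 ⋄ a4
h(h(a2, a4), a1) linearizes to a2 ⋄ a4 ⋄ a1
h(h(h(a2, a4), a1), a3) linearizes to a2 ⋄ a4 ⋄ a1 ⋄ a3
h(h(h(h(a2, a4), a1), a3), a5) linearizes to a2 ⋄ a4 ⋄ a1 ⋄ a3 ⋄ a5


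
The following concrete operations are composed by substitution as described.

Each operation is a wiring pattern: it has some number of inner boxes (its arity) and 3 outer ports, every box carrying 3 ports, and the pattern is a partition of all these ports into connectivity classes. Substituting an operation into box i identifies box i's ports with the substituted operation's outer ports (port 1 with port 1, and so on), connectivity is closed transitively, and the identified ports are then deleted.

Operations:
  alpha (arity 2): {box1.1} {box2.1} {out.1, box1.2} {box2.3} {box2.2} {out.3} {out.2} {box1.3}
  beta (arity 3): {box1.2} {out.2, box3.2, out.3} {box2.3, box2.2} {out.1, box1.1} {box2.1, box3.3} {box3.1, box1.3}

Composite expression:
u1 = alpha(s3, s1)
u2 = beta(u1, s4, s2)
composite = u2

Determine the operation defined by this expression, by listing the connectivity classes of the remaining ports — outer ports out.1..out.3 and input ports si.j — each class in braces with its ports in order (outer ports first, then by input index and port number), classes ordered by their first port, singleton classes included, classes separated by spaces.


{out.1, s3.2} {out.2, out.3, s2.2} {s1.1} {s1.2} {s1.3} {s2.1} {s2.3, s4.1} {s3.1} {s3.3} {s4.2, s4.3}

Treat the ports identified at beta as solder joints: merge, then drop.
after alpha, the pattern on (s3, s1) reads {out.1, s3.2} {out.2} {out.3} {s1.1} {s1.2} {s1.3} {s3.1} {s3.3} (out.j = its outer ports)
after beta, the pattern on (s3, s1, s4, s2) reads {out.1, s3.2} {out.2, out.3, s2.2} {s1.1} {s1.2} {s1.3} {s2.1} {s2.3, s4.1} {s3.1} {s3.3} {s4.2, s4.3} (out.j = its outer ports)


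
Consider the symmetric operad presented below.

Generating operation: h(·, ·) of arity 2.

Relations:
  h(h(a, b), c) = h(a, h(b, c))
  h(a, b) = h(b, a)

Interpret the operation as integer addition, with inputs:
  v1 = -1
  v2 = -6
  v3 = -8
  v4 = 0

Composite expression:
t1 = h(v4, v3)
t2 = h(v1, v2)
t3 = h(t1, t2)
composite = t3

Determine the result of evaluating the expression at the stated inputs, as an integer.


-15


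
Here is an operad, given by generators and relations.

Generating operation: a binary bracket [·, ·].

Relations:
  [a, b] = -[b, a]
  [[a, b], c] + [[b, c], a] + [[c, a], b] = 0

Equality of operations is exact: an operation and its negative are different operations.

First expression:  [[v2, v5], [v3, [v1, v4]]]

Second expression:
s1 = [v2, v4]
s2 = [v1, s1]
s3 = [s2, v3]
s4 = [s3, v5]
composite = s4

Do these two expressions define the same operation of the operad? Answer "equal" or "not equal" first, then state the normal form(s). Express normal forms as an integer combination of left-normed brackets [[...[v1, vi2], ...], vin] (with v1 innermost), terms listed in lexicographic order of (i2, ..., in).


not equal — first [[[[v1, v4], v3], v2], v5] - [[[[v1, v4], v3], v5], v2], second [[[[v1, v2], v4], v3], v5] - [[[[v1, v4], v2], v3], v5]

The first expression reduces to [[[[v1, v4], v3], v2], v5] - [[[[v1, v4], v3], v5], v2]
The second expression reduces to [[[[v1, v2], v4], v3], v5] - [[[[v1, v4], v2], v3], v5]
Distinct normal forms: not equal.


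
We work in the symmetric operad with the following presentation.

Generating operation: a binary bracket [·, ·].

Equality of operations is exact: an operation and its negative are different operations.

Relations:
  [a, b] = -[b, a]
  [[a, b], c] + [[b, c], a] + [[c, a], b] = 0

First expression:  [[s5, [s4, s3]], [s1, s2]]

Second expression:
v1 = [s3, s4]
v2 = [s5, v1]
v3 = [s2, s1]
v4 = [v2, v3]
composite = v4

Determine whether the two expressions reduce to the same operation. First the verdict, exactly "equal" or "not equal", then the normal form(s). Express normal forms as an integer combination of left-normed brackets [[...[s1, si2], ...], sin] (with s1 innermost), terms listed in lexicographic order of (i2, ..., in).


equal; the common form is -[[[[s1, s2], s3], s4], s5] + [[[[s1, s2], s4], s3], s5] + [[[[s1, s2], s5], s3], s4] - [[[[s1, s2], s5], s4], s3]


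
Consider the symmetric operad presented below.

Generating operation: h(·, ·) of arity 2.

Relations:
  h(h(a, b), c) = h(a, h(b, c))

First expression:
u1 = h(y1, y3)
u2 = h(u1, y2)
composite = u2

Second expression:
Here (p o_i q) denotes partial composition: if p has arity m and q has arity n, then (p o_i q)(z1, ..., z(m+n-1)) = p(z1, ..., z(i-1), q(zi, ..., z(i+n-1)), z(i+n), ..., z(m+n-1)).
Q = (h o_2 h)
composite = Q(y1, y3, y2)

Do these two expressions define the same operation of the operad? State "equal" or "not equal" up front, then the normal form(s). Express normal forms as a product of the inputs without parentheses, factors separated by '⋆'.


Normal form of the first expression: y1 ⋆ y3 ⋆ y2
Normal form of the second expression: y1 ⋆ y3 ⋆ y2
The forms coincide; equal.

equal — both sides give y1 ⋆ y3 ⋆ y2


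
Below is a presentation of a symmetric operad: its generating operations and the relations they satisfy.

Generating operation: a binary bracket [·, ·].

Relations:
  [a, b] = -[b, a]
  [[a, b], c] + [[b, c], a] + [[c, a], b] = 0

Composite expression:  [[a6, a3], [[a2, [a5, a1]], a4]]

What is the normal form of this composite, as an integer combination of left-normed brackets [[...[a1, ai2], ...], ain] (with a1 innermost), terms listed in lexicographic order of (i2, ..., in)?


In the tensor algebra, words opening a1 carry the a1-anchored form.
Composite bracket: [[a6, a3], [[a2, [a5, a1]], a4]]
The bracket unfolds into 32 signed words via [a, b] = ab - ba (2^5 = 32).
Words beginning with a1 determine it all:
  a1a5a2a4a3a6 appears with sign +1, giving the term +[[[[[a1, a5], a2], a4], a3], a6]
  a1a5a2a4a6a3 appears with sign -1, giving the term -[[[[[a1, a5], a2], a4], a6], a3]

[[[[[a1, a5], a2], a4], a3], a6] - [[[[[a1, a5], a2], a4], a6], a3]


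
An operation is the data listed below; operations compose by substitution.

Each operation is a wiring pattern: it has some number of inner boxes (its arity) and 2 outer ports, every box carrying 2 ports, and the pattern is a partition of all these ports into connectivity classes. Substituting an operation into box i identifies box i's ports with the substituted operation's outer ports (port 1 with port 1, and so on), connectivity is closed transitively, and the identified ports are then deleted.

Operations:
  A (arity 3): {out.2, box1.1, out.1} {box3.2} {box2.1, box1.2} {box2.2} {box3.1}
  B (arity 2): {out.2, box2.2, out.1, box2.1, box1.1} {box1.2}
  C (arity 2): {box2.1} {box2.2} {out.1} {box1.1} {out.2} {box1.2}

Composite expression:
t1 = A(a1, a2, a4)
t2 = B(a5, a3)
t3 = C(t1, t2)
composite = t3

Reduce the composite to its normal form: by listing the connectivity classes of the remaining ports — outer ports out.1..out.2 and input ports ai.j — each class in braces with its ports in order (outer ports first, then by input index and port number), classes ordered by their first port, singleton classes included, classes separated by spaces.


{out.1} {out.2} {a1.1} {a1.2, a2.1} {a2.2} {a3.1, a3.2, a5.1} {a4.1} {a4.2} {a5.2}

Treat the ports identified at C as solder joints: merge, then drop.
A over (a1, a2, a4) gives {out.1, out.2, a1.1} {a1.2, a2.1} {a2.2} {a4.1} {a4.2}, out.j being that stage's outer ports
B over (a5, a3) gives {out.1, out.2, a3.1, a3.2, a5.1} {a5.2}, out.j being that stage's outer ports
C over (a1, a2, a4, a5, a3) gives {out.1} {out.2} {a1.1} {a1.2, a2.1} {a2.2} {a3.1, a3.2, a5.1} {a4.1} {a4.2} {a5.2}, out.j being that stage's outer ports


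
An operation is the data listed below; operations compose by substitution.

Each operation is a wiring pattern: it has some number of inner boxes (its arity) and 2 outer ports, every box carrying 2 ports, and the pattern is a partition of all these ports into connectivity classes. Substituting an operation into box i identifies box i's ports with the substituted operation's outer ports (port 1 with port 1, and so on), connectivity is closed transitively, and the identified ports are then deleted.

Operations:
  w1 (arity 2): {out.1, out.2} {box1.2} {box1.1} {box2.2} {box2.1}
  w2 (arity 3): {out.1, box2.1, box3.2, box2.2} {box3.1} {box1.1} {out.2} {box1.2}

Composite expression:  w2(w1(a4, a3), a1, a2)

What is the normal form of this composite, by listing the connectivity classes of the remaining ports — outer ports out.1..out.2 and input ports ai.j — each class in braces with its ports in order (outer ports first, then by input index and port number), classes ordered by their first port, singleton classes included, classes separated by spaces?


{out.1, a1.1, a1.2, a2.2} {out.2} {a2.1} {a3.1} {a3.2} {a4.1} {a4.2}

Connectivity passes through glued w2-boundaries; trace each wire chain.
stage w1: inputs (a4, a3), connectivity {out.1, out.2} {a3.1} {a3.2} {a4.1} {a4.2}, out.j its boundary
stage w2: inputs (a4, a3, a1, a2), connectivity {out.1, a1.1, a1.2, a2.2} {out.2} {a2.1} {a3.1} {a3.2} {a4.1} {a4.2}, out.j its boundary


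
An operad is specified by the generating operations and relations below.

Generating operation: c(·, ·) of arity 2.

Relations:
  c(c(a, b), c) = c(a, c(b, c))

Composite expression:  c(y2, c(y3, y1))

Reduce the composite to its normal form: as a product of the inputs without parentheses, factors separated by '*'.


y2 * y3 * y1


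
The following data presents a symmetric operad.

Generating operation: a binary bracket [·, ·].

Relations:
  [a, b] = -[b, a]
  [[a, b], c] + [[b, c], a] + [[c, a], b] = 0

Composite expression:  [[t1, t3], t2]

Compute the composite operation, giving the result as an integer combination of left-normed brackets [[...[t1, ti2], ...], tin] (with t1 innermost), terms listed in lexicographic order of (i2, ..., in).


[[t1, t3], t2]

In the tensor algebra, words opening t1 carry the t1-anchored form.
Composite bracket: [[t1, t3], t2]
Expanding via [a, b] = ab - ba: 4 signed words (2^2 = 4).
The t1-initial words carry the normal form:
  t1t3t2 appears with sign +1, giving the term +[[t1, t3], t2]


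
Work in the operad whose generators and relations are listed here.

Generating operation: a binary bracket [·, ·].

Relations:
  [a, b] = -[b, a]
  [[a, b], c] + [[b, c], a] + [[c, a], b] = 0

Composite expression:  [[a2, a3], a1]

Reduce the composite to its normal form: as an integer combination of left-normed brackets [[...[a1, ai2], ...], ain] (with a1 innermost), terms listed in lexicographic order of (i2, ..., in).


-[[a1, a2], a3] + [[a1, a3], a2]


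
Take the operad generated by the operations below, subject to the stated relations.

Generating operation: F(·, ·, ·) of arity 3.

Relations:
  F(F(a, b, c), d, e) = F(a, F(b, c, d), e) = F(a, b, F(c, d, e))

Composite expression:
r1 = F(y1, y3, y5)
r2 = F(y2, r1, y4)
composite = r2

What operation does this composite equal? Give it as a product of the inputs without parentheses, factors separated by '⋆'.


Key point: F is associative — brackets drop, the y-order remains.
F(y1, y3, y5) flattens to y1 ⋆ y3 ⋆ y5
F(y2, F(y1, y3, y5), y4) flattens to y2 ⋆ y1 ⋆ y3 ⋆ y5 ⋆ y4

y2 ⋆ y1 ⋆ y3 ⋆ y5 ⋆ y4
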